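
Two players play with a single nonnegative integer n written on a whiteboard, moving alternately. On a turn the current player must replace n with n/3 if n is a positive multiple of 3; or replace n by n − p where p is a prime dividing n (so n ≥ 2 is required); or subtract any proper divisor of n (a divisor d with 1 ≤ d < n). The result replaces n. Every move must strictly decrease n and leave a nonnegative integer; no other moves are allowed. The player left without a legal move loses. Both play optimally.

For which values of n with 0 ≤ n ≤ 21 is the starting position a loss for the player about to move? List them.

0, 1, 4, 9, 14, 20

Compute win/loss labels from the base case upward. A position with no move is L. Any other position is W if it can reach an L in one move, else L.
n=0: no move → L
n=1: no move → L
n=2: can move to 0, which is L ⇒ W
n=3: can move to 0, which is L ⇒ W
n=4: moves to 2(W), 3(W); every one is W ⇒ L
n=5: can move to 0, which is L ⇒ W
n=6: can move to 4, which is L ⇒ W
n=7: can move to 0, which is L ⇒ W
n=8: can move to 4, which is L ⇒ W
n=9: moves to 3(W), 6(W), 8(W); every one is W ⇒ L
n=10: can move to 9, which is L ⇒ W
n=11: can move to 0, which is L ⇒ W
n=12: can move to 4, which is L ⇒ W
n=13: can move to 0, which is L ⇒ W
n=14: moves to 7(W), 12(W), 13(W); every one is W ⇒ L
n=15: can move to 14, which is L ⇒ W
n=16: can move to 14, which is L ⇒ W
n=17: can move to 0, which is L ⇒ W
n=18: can move to 9, which is L ⇒ W
n=19: can move to 0, which is L ⇒ W
n=20: moves to 10(W), 15(W), 16(W), 18(W), 19(W); every one is W ⇒ L
n=21: can move to 14, which is L ⇒ W
Reading off the rows marked L gives the requested list; there are 6 such values of n.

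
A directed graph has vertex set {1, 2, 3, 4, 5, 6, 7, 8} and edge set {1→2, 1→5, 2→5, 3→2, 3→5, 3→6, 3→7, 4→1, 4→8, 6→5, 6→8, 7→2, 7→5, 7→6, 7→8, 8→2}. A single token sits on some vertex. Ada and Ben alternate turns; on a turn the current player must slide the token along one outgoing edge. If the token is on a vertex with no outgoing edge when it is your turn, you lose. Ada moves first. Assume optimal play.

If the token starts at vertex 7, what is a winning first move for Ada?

Label each position W (a win for the player to move) or L (a loss). A position with no legal move is L; any other position is W exactly when some move reaches an L, and L when every move reaches a W.
Every edge goes from a vertex to one that appears earlier in the order 5, 2, 8, 1, 6, 4, 7, 3, so processing vertices in that order labels each vertex after all of its successors.
5: no outgoing edge → L
2: →5(L), so W
8: →2(W) only, which is W, so L
1: →5(L), so W
6: →8(L), so W
4: →8(L), so W
7: →8(L), so W
3: →5(L), so W
From 7, the L positions reachable in one move are: 8, 5. Any move reaching one of these is winning.

Move to 8.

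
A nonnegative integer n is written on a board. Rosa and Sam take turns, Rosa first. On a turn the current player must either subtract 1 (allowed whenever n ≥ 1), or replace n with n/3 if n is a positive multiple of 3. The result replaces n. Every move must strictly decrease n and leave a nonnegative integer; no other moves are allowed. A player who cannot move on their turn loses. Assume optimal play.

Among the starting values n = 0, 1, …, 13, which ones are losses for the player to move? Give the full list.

0, 2, 4, 7, 9, 11, 13

Positions with no move are L. A position that does have a move is losing for the player to move precisely when every available move leads to a winning position for the opponent. Fill in the labels:
n=0: no move → L
n=1: →0(L), so W
n=2: →1(W) only, which is W, so L
n=3: →2(L), so W
n=4: →3(W) only, which is W, so L
n=5: →4(L), so W
n=6: →2(L), so W
n=7: →6(W) only, which is W, so L
n=8: →7(L), so W
n=9: →3(W), 8(W) — all W, so L
n=10: →9(L), so W
n=11: →10(W) only, which is W, so L
n=12: →4(L), so W
n=13: →12(W) only, which is W, so L
The losing starting values of n are exactly the entries labelled L in this table (7 of them).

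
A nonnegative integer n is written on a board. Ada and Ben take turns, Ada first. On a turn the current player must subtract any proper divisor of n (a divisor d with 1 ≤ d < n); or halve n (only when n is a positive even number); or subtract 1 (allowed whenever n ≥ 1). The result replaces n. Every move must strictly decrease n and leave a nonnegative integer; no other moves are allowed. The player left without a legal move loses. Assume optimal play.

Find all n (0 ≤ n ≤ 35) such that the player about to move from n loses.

Label each position W (a win for the player to move) or L (a loss). A position with no legal move is L; any other position is W exactly when some move reaches an L, and L when every move reaches a W.
n=0: no move → L
n=1: reaches L-position 0 → W
n=2: only reaches 1(W), which is W → L
n=3: reaches L-position 2 → W
n=4: reaches L-position 2 → W
n=5: only reaches 4(W), which is W → L
n=6: reaches L-position 5 → W
n=7: only reaches 6(W), which is W → L
n=8: reaches L-position 7 → W
n=9: only reaches 6(W), 8(W), all W → L
n=10: reaches L-position 5 → W
n=11: only reaches 10(W), which is W → L
n=12: reaches L-position 9 → W
n=13: only reaches 12(W), which is W → L
n=14: reaches L-position 7 → W
n=15: only reaches 10(W), 12(W), 14(W), all W → L
n=16: reaches L-position 15 → W
n=17: only reaches 16(W), which is W → L
n=18: reaches L-position 9 → W
n=19: only reaches 18(W), which is W → L
n=20: reaches L-position 15 → W
n=21: only reaches 14(W), 18(W), 20(W), all W → L
n=22: reaches L-position 11 → W
n=23: only reaches 22(W), which is W → L
n=24: reaches L-position 21 → W
n=25: only reaches 20(W), 24(W), all W → L
n=26: reaches L-position 13 → W
n=27: only reaches 18(W), 24(W), 26(W), all W → L
n=28: reaches L-position 21 → W
n=29: only reaches 28(W), which is W → L
n=30: reaches L-position 15 → W
n=31: only reaches 30(W), which is W → L
n=32: reaches L-position 31 → W
n=33: only reaches 22(W), 30(W), 32(W), all W → L
n=34: reaches L-position 17 → W
n=35: only reaches 28(W), 30(W), 34(W), all W → L
Reading off the rows marked L gives the requested list; there are 18 such values of n.

0, 2, 5, 7, 9, 11, 13, 15, 17, 19, 21, 23, 25, 27, 29, 31, 33, 35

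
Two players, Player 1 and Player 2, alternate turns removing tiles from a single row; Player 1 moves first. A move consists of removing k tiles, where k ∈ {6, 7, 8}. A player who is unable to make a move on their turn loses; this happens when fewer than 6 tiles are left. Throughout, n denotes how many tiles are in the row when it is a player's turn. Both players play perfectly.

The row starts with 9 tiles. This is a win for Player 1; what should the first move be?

Remove 6, leaving 3.

Work bottom-up. With no move the player to move loses. Otherwise the position is W if at least one move leads to an L position for the opponent, and L if every move leads to a W.
n=0: no move → L
n=1: no move → L
n=2: no move → L
n=3: no move → L
n=4: no move → L
n=5: no move → L
n=6: W (go to 0, an L position)
n=7: W (go to 1, an L position)
n=8: W (go to 2, an L position)
n=9: W (go to 3, an L position)
From 9, the L positions reachable in one move are: 3, 2, 1. Any move reaching one of these is winning.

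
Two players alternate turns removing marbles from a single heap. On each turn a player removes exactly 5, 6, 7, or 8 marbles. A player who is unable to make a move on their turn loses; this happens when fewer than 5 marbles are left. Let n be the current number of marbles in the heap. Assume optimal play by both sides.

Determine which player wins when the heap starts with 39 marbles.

Build the W/L table. Terminal = L. A non-terminal position is W if it has a move to some L; otherwise it is L.
n=0: no move → L
n=1: no move → L
n=2: no move → L
n=3: no move → L
n=4: no move → L
n=5: →0(L), so W
n=6: →1(L), so W
n=7: →2(L), so W
n=8: →3(L), so W
n=9: →4(L), so W
n=10: →4(L), so W
n=11: →4(L), so W
n=12: →4(L), so W
n=13: →8(W), 7(W), 6(W), 5(W) — all W, so L
n=14: →9(W), 8(W), 7(W), 6(W) — all W, so L
n=15: →10(W), 9(W), 8(W), 7(W) — all W, so L
n=16: →11(W), 10(W), 9(W), 8(W) — all W, so L
n=17: →12(W), 11(W), 10(W), 9(W) — all W, so L
n=18: →13(L), so W
n=19: →14(L), so W
n=20: →15(L), so W
n=21: →16(L), so W
n=22: →17(L), so W
n=23: →17(L), so W
n=24: →17(L), so W
n=25: →17(L), so W
n=26: →21(W), 20(W), 19(W), 18(W) — all W, so L
n=27: →22(W), 21(W), 20(W), 19(W) — all W, so L
n=28: →23(W), 22(W), 21(W), 20(W) — all W, so L
n=29: →24(W), 23(W), 22(W), 21(W) — all W, so L
n=30: →25(W), 24(W), 23(W), 22(W) — all W, so L
n=31: →26(L), so W
n=32: →27(L), so W
n=33: →28(L), so W
n=34: →29(L), so W
n=35: →30(L), so W
n=36: →30(L), so W
n=37: →30(L), so W
n=38: →30(L), so W
n=39: →34(W), 33(W), 32(W), 31(W) — all W, so L
Every move from 39 reaches a W position, so the mover loses.

The second player wins.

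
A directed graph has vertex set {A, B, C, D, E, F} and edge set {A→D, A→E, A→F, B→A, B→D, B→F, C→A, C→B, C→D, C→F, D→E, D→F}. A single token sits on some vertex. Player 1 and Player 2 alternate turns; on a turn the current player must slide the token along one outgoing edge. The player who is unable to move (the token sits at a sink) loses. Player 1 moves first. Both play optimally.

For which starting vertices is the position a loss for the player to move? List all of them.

E, F

Use the standard recursion: the mover loses at a terminal position; elsewhere, the mover wins exactly when some move hands the opponent an L position.
Every edge goes from a vertex to one that appears earlier in the order E, F, D, A, B, C, so processing vertices in that order labels each vertex after all of its successors.
E: no outgoing edge → L
F: no outgoing edge → L
D: →F(L), so W
A: →F(L), so W
B: →F(L), so W
C: →F(L), so W
Reading off the rows marked L gives the requested list; there are 2 such vertices.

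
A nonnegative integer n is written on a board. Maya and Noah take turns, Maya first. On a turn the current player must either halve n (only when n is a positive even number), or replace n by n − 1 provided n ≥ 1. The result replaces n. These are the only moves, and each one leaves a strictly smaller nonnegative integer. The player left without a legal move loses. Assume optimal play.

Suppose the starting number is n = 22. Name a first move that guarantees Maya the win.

Build the W/L table. Terminal = L. A non-terminal position is W if it has a move to some L; otherwise it is L.
n=0: no move → L
n=1: reaches L-position 0 → W
n=2: only reaches 1(W), which is W → L
n=3: reaches L-position 2 → W
n=4: reaches L-position 2 → W
n=5: only reaches 4(W), which is W → L
n=6: reaches L-position 5 → W
n=7: only reaches 6(W), which is W → L
n=8: reaches L-position 7 → W
n=9: only reaches 8(W), which is W → L
n=10: reaches L-position 5 → W
n=11: only reaches 10(W), which is W → L
n=12: reaches L-position 11 → W
n=13: only reaches 12(W), which is W → L
n=14: reaches L-position 7 → W
n=15: only reaches 14(W), which is W → L
n=16: reaches L-position 15 → W
n=17: only reaches 16(W), which is W → L
n=18: reaches L-position 9 → W
n=19: only reaches 18(W), which is W → L
n=20: reaches L-position 19 → W
n=21: only reaches 20(W), which is W → L
n=22: reaches L-position 11 → W
From 22, the L positions reachable in one move are: 11, 21. Any move reaching one of these is winning.

Move to 11.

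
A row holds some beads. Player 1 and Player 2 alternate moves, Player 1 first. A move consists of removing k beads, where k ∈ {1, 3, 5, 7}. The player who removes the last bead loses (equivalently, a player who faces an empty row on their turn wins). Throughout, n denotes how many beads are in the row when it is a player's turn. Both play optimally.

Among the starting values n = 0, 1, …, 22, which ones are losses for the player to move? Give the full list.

1, 3, 5, 7, 9, 11, 13, 15, 17, 19, 21

Positions with no move are W. A position that does have a move is losing for the player to move precisely when every available move leads to a winning position for the opponent. Fill in the labels:
n=0: no move; the opponent has just taken the last bead and therefore loses → W
n=1: L (sole option 0(W) is W)
n=2: W (go to 1, an L position)
n=3: L (options 2(W), 0(W) are all W)
n=4: W (go to 3, an L position)
n=5: L (options 4(W), 2(W), 0(W) are all W)
n=6: W (go to 5, an L position)
n=7: L (options 6(W), 4(W), 2(W), 0(W) are all W)
n=8: W (go to 7, an L position)
n=9: L (options 8(W), 6(W), 4(W), 2(W) are all W)
n=10: W (go to 9, an L position)
n=11: L (options 10(W), 8(W), 6(W), 4(W) are all W)
n=12: W (go to 11, an L position)
n=13: L (options 12(W), 10(W), 8(W), 6(W) are all W)
n=14: W (go to 13, an L position)
n=15: L (options 14(W), 12(W), 10(W), 8(W) are all W)
n=16: W (go to 15, an L position)
n=17: L (options 16(W), 14(W), 12(W), 10(W) are all W)
n=18: W (go to 17, an L position)
n=19: L (options 18(W), 16(W), 14(W), 12(W) are all W)
n=20: W (go to 19, an L position)
n=21: L (options 20(W), 18(W), 16(W), 14(W) are all W)
n=22: W (go to 21, an L position)
The losing starting values of n are exactly the entries labelled L in this table (11 of them).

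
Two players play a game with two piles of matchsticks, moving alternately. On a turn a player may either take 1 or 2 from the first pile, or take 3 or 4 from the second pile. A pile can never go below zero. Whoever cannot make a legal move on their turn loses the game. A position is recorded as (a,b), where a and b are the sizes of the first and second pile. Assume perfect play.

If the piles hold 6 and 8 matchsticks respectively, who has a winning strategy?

Use the standard recursion: the mover loses at a terminal position; elsewhere, the mover wins exactly when some move hands the opponent an L position.
No move ever increases a pile, so every position that can arise here has a ≤ 6 and b ≤ 8; it is enough to label the cells with 0 ≤ a ≤ 6 and 0 ≤ b ≤ 8.
Every move lowers a or b (never raises either), so fill the grid row by row in increasing a, and left to right within a row: each cell's successors are then already labelled.
      b=0  b=1  b=2  b=3  b=4  b=5  b=6  b=7  b=8
a=0:    L    L    L    W    W    W    W    L    L
a=1:    W    W    W    L    L    L    W    W    W
a=2:    W    W    W    W    W    W    L    W    W
a=3:    L    L    L    W    W    W    W    L    L
a=4:    W    W    W    L    L    L    W    W    W
a=5:    W    W    W    W    W    W    L    W    W
a=6:    L    L    L    W    W    W    W    L    L
Cells with no legal move (terminal, hence L): (0,0), (0,1), (0,2).
The remaining L cells, each justified by listing all of its moves:
(0,7): only reaches (0,4)(W), (0,3)(W), all W → L
(0,8): only reaches (0,5)(W), (0,4)(W), all W → L
(1,3): only reaches (0,3)(W), (1,0)(W), all W → L
(1,4): only reaches (0,4)(W), (1,1)(W), (1,0)(W), all W → L
(1,5): only reaches (0,5)(W), (1,2)(W), (1,1)(W), all W → L
(2,6): only reaches (1,6)(W), (0,6)(W), (2,3)(W), (2,2)(W), all W → L
(3,0): only reaches (2,0)(W), (1,0)(W), all W → L
(3,1): only reaches (2,1)(W), (1,1)(W), all W → L
(3,2): only reaches (2,2)(W), (1,2)(W), all W → L
(3,7): only reaches (2,7)(W), (1,7)(W), (3,4)(W), (3,3)(W), all W → L
(3,8): only reaches (2,8)(W), (1,8)(W), (3,5)(W), (3,4)(W), all W → L
(4,3): only reaches (3,3)(W), (2,3)(W), (4,0)(W), all W → L
(4,4): only reaches (3,4)(W), (2,4)(W), (4,1)(W), (4,0)(W), all W → L
(4,5): only reaches (3,5)(W), (2,5)(W), (4,2)(W), (4,1)(W), all W → L
(5,6): only reaches (4,6)(W), (3,6)(W), (5,3)(W), (5,2)(W), all W → L
(6,0): only reaches (5,0)(W), (4,0)(W), all W → L
(6,1): only reaches (5,1)(W), (4,1)(W), all W → L
(6,2): only reaches (5,2)(W), (4,2)(W), all W → L
(6,7): only reaches (5,7)(W), (4,7)(W), (6,4)(W), (6,3)(W), all W → L
(6,8): only reaches (5,8)(W), (4,8)(W), (6,5)(W), (6,4)(W), all W → L
Every other cell has at least one move into one of the L cells above, so it is W.
Every move from (6,8) reaches a W position, so the mover loses.

The second player wins.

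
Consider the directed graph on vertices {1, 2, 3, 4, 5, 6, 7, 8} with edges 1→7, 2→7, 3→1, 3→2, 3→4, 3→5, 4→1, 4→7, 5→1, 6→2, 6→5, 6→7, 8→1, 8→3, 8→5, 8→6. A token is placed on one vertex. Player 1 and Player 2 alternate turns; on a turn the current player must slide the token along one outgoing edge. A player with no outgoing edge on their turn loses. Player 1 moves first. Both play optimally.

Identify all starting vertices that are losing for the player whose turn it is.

5, 7

Use the standard recursion: the mover loses at a terminal position; elsewhere, the mover wins exactly when some move hands the opponent an L position.
Every edge goes from a vertex to one that appears earlier in the order 7, 1, 5, 4, 2, 3, 6, 8, so processing vertices in that order labels each vertex after all of its successors.
7: no outgoing edge → L
1: reaches L-position 7 → W
5: only reaches 1(W), which is W → L
4: reaches L-position 7 → W
2: reaches L-position 7 → W
3: reaches L-position 5 → W
6: reaches L-position 5 → W
8: reaches L-position 5 → W
Reading off the rows marked L gives the requested list; there are 2 such vertices.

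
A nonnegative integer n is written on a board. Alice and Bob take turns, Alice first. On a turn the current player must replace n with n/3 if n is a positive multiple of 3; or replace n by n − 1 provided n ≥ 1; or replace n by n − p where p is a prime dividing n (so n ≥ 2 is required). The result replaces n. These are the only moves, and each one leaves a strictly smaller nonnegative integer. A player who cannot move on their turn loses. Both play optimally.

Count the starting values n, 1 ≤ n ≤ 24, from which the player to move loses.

Classify positions by backward induction: terminal positions (no move available) are L. From any other position, the mover wins iff some move reaches an L.
n=0: no move → L
n=1: W (go to 0, an L position)
n=2: W (go to 0, an L position)
n=3: W (go to 0, an L position)
n=4: L (options 2(W), 3(W) are all W)
n=5: W (go to 0, an L position)
n=6: W (go to 4, an L position)
n=7: W (go to 0, an L position)
n=8: L (options 6(W), 7(W) are all W)
n=9: W (go to 8, an L position)
n=10: W (go to 8, an L position)
n=11: W (go to 0, an L position)
n=12: W (go to 4, an L position)
n=13: W (go to 0, an L position)
n=14: L (options 7(W), 12(W), 13(W) are all W)
n=15: W (go to 14, an L position)
n=16: W (go to 14, an L position)
n=17: W (go to 0, an L position)
n=18: L (options 6(W), 15(W), 16(W), 17(W) are all W)
n=19: W (go to 0, an L position)
n=20: W (go to 18, an L position)
n=21: W (go to 14, an L position)
n=22: L (options 11(W), 20(W), 21(W) are all W)
n=23: W (go to 0, an L position)
n=24: W (go to 8, an L position)
L entries with 1 ≤ n ≤ 24 (n=0 is outside the asked range and is not counted): n = 4, 8, 14, 18, 22; that makes 5.

5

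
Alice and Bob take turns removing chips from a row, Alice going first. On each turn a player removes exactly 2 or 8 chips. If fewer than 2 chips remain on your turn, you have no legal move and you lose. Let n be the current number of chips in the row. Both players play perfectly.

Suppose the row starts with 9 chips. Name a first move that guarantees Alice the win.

Work bottom-up. With no move the player to move loses. Otherwise the position is W if at least one move leads to an L position for the opponent, and L if every move leads to a W.
n=0: no move → L
n=1: no move → L
n=2: →0(L), so W
n=3: →1(L), so W
n=4: →2(W) only, which is W, so L
n=5: →3(W) only, which is W, so L
n=6: →4(L), so W
n=7: →5(L), so W
n=8: →0(L), so W
n=9: →1(L), so W
From 9, the L positions reachable in one move are: 1.

Remove 8, leaving 1.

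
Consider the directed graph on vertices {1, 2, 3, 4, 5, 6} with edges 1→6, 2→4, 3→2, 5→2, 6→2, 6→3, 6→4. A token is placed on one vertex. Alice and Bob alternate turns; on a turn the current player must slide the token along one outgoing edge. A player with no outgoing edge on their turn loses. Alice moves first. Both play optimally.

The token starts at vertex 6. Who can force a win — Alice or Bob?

Positions with no move are L. A position that does have a move is losing for the player to move precisely when every available move leads to a winning position for the opponent. Fill in the labels:
Every edge goes from a vertex to one that appears earlier in the order 4, 2, 3, 6, 5, 1, so processing vertices in that order labels each vertex after all of its successors.
4: no outgoing edge → L
2: can move to 4, which is L ⇒ W
3: the only move is to 2(W), a W ⇒ L
6: can move to 3, which is L ⇒ W
5: the only move is to 2(W), a W ⇒ L
1: the only move is to 6(W), a W ⇒ L
The starting position 6 is W: Alice should move to 3, handing over an L position.

Alice wins.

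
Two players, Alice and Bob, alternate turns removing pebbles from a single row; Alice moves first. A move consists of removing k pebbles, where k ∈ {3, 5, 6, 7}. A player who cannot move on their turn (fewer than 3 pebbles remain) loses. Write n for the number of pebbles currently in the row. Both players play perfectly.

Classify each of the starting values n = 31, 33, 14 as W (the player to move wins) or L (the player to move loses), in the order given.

31: L, 33: W, 14: W

Build the W/L table. Terminal = L. A non-terminal position is W if it has a move to some L; otherwise it is L.
n=0: no move → L
n=1: no move → L
n=2: no move → L
n=3: →0(L), so W
n=4: →1(L), so W
n=5: →2(L), so W
n=6: →1(L), so W
n=7: →2(L), so W
n=8: →2(L), so W
n=9: →2(L), so W
n=10: →7(W), 5(W), 4(W), 3(W) — all W, so L
n=11: →8(W), 6(W), 5(W), 4(W) — all W, so L
n=12: →9(W), 7(W), 6(W), 5(W) — all W, so L
n=13: →10(L), so W
n=14: →11(L), so W
n=15: →12(L), so W
n=16: →11(L), so W
n=17: →12(L), so W
n=18: →12(L), so W
n=19: →12(L), so W
n=20: →17(W), 15(W), 14(W), 13(W) — all W, so L
n=21: →18(W), 16(W), 15(W), 14(W) — all W, so L
n=22: →19(W), 17(W), 16(W), 15(W) — all W, so L
n=23: →20(L), so W
n=24: →21(L), so W
n=25: →22(L), so W
n=26: →21(L), so W
n=27: →22(L), so W
n=28: →22(L), so W
n=29: →22(L), so W
n=30: →27(W), 25(W), 24(W), 23(W) — all W, so L
n=31: →28(W), 26(W), 25(W), 24(W) — all W, so L
n=32: →29(W), 27(W), 26(W), 25(W) — all W, so L
n=33: →30(L), so W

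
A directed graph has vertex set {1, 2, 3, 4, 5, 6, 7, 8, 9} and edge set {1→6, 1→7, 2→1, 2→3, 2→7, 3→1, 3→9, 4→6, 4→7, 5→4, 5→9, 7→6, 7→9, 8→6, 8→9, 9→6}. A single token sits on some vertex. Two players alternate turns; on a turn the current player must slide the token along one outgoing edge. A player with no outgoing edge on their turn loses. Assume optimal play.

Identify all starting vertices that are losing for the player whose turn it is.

3, 5, 6

Classify positions by backward induction: terminal positions (no move available) are L. From any other position, the mover wins iff some move reaches an L.
Every edge goes from a vertex to one that appears earlier in the order 6, 9, 7, 1, 3, 2, 8, 4, 5, so processing vertices in that order labels each vertex after all of its successors.
6: no outgoing edge → L
9: reaches L-position 6 → W
7: reaches L-position 6 → W
1: reaches L-position 6 → W
3: only reaches 1(W), 9(W), all W → L
2: reaches L-position 3 → W
8: reaches L-position 6 → W
4: reaches L-position 6 → W
5: only reaches 4(W), 9(W), all W → L
The losing starting vertices are exactly the entries labelled L in this table (3 of them).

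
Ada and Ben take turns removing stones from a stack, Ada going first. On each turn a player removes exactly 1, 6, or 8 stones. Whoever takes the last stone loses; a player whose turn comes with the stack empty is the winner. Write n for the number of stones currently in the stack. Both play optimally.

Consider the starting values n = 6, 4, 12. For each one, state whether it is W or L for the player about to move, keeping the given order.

Positions with no move are W. A position that does have a move is losing for the player to move precisely when every available move leads to a winning position for the opponent. Fill in the labels:
n=0: no move; the opponent has just taken the last stone and therefore loses → W
n=1: L (sole option 0(W) is W)
n=2: W (go to 1, an L position)
n=3: L (sole option 2(W) is W)
n=4: W (go to 3, an L position)
n=5: L (sole option 4(W) is W)
n=6: W (go to 5, an L position)
n=7: W (go to 1, an L position)
n=8: L (options 7(W), 2(W), 0(W) are all W)
n=9: W (go to 8, an L position)
n=10: L (options 9(W), 4(W), 2(W) are all W)
n=11: W (go to 10, an L position)
n=12: L (options 11(W), 6(W), 4(W) are all W)

6: W, 4: W, 12: L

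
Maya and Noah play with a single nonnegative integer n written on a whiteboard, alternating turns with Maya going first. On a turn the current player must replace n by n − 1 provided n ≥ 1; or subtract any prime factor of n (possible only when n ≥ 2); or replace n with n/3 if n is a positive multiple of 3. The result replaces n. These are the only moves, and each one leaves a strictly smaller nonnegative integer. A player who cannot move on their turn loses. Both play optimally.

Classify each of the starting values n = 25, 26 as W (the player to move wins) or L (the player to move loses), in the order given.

25: L, 26: W

Positions with no move are L. A position that does have a move is losing for the player to move precisely when every available move leads to a winning position for the opponent. Fill in the labels:
n=0: no move → L
n=1: reaches L-position 0 → W
n=2: reaches L-position 0 → W
n=3: reaches L-position 0 → W
n=4: only reaches 2(W), 3(W), all W → L
n=5: reaches L-position 0 → W
n=6: reaches L-position 4 → W
n=7: reaches L-position 0 → W
n=8: only reaches 6(W), 7(W), all W → L
n=9: reaches L-position 8 → W
n=10: reaches L-position 8 → W
n=11: reaches L-position 0 → W
n=12: reaches L-position 4 → W
n=13: reaches L-position 0 → W
n=14: only reaches 7(W), 12(W), 13(W), all W → L
n=15: reaches L-position 14 → W
n=16: reaches L-position 14 → W
n=17: reaches L-position 0 → W
n=18: only reaches 6(W), 15(W), 16(W), 17(W), all W → L
n=19: reaches L-position 0 → W
n=20: reaches L-position 18 → W
n=21: reaches L-position 14 → W
n=22: only reaches 11(W), 20(W), 21(W), all W → L
n=23: reaches L-position 0 → W
n=24: reaches L-position 8 → W
n=25: only reaches 20(W), 24(W), all W → L
n=26: reaches L-position 25 → W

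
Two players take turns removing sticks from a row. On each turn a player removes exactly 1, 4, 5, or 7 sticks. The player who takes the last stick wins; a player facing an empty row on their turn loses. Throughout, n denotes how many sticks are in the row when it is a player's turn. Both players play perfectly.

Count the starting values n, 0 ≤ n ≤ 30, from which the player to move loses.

8

Use the standard recursion: the mover loses at a terminal position; elsewhere, the mover wins exactly when some move hands the opponent an L position.
n=0: no move → L
n=1: →0(L), so W
n=2: →1(W) only, which is W, so L
n=3: →2(L), so W
n=4: →0(L), so W
n=5: →0(L), so W
n=6: →2(L), so W
n=7: →2(L), so W
n=8: →7(W), 4(W), 3(W), 1(W) — all W, so L
n=9: →8(L), so W
n=10: →9(W), 6(W), 5(W), 3(W) — all W, so L
n=11: →10(L), so W
n=12: →8(L), so W
n=13: →8(L), so W
n=14: →10(L), so W
n=15: →10(L), so W
n=16: →15(W), 12(W), 11(W), 9(W) — all W, so L
n=17: →16(L), so W
n=18: →17(W), 14(W), 13(W), 11(W) — all W, so L
n=19: →18(L), so W
n=20: →16(L), so W
n=21: →16(L), so W
n=22: →18(L), so W
n=23: →18(L), so W
n=24: →23(W), 20(W), 19(W), 17(W) — all W, so L
n=25: →24(L), so W
n=26: →25(W), 22(W), 21(W), 19(W) — all W, so L
n=27: →26(L), so W
n=28: →24(L), so W
n=29: →24(L), so W
n=30: →26(L), so W
L entries with 0 ≤ n ≤ 30: n = 0, 2, 8, 10, 16, 18, 24, 26; that makes 8.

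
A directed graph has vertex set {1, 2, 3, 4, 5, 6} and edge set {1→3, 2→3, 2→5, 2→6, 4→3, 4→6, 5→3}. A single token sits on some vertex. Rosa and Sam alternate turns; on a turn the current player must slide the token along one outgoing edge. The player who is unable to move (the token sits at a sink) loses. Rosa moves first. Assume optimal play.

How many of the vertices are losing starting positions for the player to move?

Use the standard recursion: the mover loses at a terminal position; elsewhere, the mover wins exactly when some move hands the opponent an L position.
Every edge goes from a vertex to one that appears earlier in the order 3, 6, 5, 4, 2, 1, so processing vertices in that order labels each vertex after all of its successors.
3: no outgoing edge → L
6: no outgoing edge → L
5: can move to 3, which is L ⇒ W
4: can move to 6, which is L ⇒ W
2: can move to 6, which is L ⇒ W
1: can move to 3, which is L ⇒ W
The L vertices are 3, 6; that is 2 in all.

2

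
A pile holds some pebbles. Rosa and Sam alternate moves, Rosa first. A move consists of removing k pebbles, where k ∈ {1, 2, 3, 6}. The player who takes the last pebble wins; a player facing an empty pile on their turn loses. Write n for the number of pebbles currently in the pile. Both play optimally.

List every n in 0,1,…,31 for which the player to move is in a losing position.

0, 4, 8, 12, 16, 20, 24, 28

Build the W/L table. Terminal = L. A non-terminal position is W if it has a move to some L; otherwise it is L.
n=0: no move → L
n=1: can move to 0, which is L ⇒ W
n=2: can move to 0, which is L ⇒ W
n=3: can move to 0, which is L ⇒ W
n=4: moves to 3(W), 2(W), 1(W); every one is W ⇒ L
n=5: can move to 4, which is L ⇒ W
n=6: can move to 4, which is L ⇒ W
n=7: can move to 4, which is L ⇒ W
n=8: moves to 7(W), 6(W), 5(W), 2(W); every one is W ⇒ L
n=9: can move to 8, which is L ⇒ W
n=10: can move to 8, which is L ⇒ W
n=11: can move to 8, which is L ⇒ W
n=12: moves to 11(W), 10(W), 9(W), 6(W); every one is W ⇒ L
n=13: can move to 12, which is L ⇒ W
n=14: can move to 12, which is L ⇒ W
n=15: can move to 12, which is L ⇒ W
n=16: moves to 15(W), 14(W), 13(W), 10(W); every one is W ⇒ L
n=17: can move to 16, which is L ⇒ W
n=18: can move to 16, which is L ⇒ W
n=19: can move to 16, which is L ⇒ W
n=20: moves to 19(W), 18(W), 17(W), 14(W); every one is W ⇒ L
n=21: can move to 20, which is L ⇒ W
n=22: can move to 20, which is L ⇒ W
n=23: can move to 20, which is L ⇒ W
n=24: moves to 23(W), 22(W), 21(W), 18(W); every one is W ⇒ L
n=25: can move to 24, which is L ⇒ W
n=26: can move to 24, which is L ⇒ W
n=27: can move to 24, which is L ⇒ W
n=28: moves to 27(W), 26(W), 25(W), 22(W); every one is W ⇒ L
n=29: can move to 28, which is L ⇒ W
n=30: can move to 28, which is L ⇒ W
n=31: can move to 28, which is L ⇒ W
Reading off the rows marked L gives the requested list; there are 8 such values of n.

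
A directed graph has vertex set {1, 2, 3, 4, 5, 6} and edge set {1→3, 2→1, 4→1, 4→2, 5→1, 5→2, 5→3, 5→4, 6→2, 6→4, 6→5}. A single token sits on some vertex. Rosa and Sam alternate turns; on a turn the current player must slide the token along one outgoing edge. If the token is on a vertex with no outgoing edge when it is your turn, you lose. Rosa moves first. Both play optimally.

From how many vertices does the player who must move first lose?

Use the standard recursion: the mover loses at a terminal position; elsewhere, the mover wins exactly when some move hands the opponent an L position.
Every edge goes from a vertex to one that appears earlier in the order 3, 1, 2, 4, 5, 6, so processing vertices in that order labels each vertex after all of its successors.
3: no outgoing edge → L
1: W (go to 3, an L position)
2: L (sole option 1(W) is W)
4: W (go to 2, an L position)
5: W (go to 2, an L position)
6: W (go to 2, an L position)
The L vertices are 2, 3; that is 2 in all.

2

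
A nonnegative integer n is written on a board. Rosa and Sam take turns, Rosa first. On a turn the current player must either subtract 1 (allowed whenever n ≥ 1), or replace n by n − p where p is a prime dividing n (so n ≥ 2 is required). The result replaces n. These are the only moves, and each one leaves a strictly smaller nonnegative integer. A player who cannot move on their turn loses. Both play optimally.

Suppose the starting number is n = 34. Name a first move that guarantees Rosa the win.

Move to 32.

Positions with no move are L. A position that does have a move is losing for the player to move precisely when every available move leads to a winning position for the opponent. Fill in the labels:
n=0: no move → L
n=1: reaches L-position 0 → W
n=2: reaches L-position 0 → W
n=3: reaches L-position 0 → W
n=4: only reaches 2(W), 3(W), all W → L
n=5: reaches L-position 0 → W
n=6: reaches L-position 4 → W
n=7: reaches L-position 0 → W
n=8: only reaches 6(W), 7(W), all W → L
n=9: reaches L-position 8 → W
n=10: reaches L-position 8 → W
n=11: reaches L-position 0 → W
n=12: only reaches 9(W), 10(W), 11(W), all W → L
n=13: reaches L-position 0 → W
n=14: reaches L-position 12 → W
n=15: reaches L-position 12 → W
n=16: only reaches 14(W), 15(W), all W → L
n=17: reaches L-position 0 → W
n=18: reaches L-position 16 → W
n=19: reaches L-position 0 → W
n=20: only reaches 15(W), 18(W), 19(W), all W → L
n=21: reaches L-position 20 → W
n=22: reaches L-position 20 → W
n=23: reaches L-position 0 → W
n=24: only reaches 21(W), 22(W), 23(W), all W → L
n=25: reaches L-position 20 → W
n=26: reaches L-position 24 → W
n=27: reaches L-position 24 → W
n=28: only reaches 21(W), 26(W), 27(W), all W → L
n=29: reaches L-position 0 → W
n=30: reaches L-position 28 → W
n=31: reaches L-position 0 → W
n=32: only reaches 30(W), 31(W), all W → L
n=33: reaches L-position 32 → W
n=34: reaches L-position 32 → W
From 34, the L positions reachable in one move are: 32.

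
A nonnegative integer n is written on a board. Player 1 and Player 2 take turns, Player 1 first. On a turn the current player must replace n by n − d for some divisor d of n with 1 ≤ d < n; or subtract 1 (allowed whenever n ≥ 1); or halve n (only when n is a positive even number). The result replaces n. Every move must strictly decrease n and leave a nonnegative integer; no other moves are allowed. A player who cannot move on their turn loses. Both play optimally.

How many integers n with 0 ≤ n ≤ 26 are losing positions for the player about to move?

13

Positions with no move are L. A position that does have a move is losing for the player to move precisely when every available move leads to a winning position for the opponent. Fill in the labels:
n=0: no move → L
n=1: reaches L-position 0 → W
n=2: only reaches 1(W), which is W → L
n=3: reaches L-position 2 → W
n=4: reaches L-position 2 → W
n=5: only reaches 4(W), which is W → L
n=6: reaches L-position 5 → W
n=7: only reaches 6(W), which is W → L
n=8: reaches L-position 7 → W
n=9: only reaches 6(W), 8(W), all W → L
n=10: reaches L-position 5 → W
n=11: only reaches 10(W), which is W → L
n=12: reaches L-position 9 → W
n=13: only reaches 12(W), which is W → L
n=14: reaches L-position 7 → W
n=15: only reaches 10(W), 12(W), 14(W), all W → L
n=16: reaches L-position 15 → W
n=17: only reaches 16(W), which is W → L
n=18: reaches L-position 9 → W
n=19: only reaches 18(W), which is W → L
n=20: reaches L-position 15 → W
n=21: only reaches 14(W), 18(W), 20(W), all W → L
n=22: reaches L-position 11 → W
n=23: only reaches 22(W), which is W → L
n=24: reaches L-position 21 → W
n=25: only reaches 20(W), 24(W), all W → L
n=26: reaches L-position 13 → W
L entries with 0 ≤ n ≤ 26: n = 0, 2, 5, 7, 9, 11, 13, 15, 17, 19, 21, 23, 25; that makes 13.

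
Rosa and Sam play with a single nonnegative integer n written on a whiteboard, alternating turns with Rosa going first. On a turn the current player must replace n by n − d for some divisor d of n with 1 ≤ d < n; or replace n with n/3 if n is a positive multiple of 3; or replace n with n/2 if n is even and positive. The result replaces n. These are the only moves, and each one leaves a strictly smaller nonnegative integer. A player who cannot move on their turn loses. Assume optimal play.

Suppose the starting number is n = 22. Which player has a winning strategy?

Rosa wins.

Use the standard recursion: the mover loses at a terminal position; elsewhere, the mover wins exactly when some move hands the opponent an L position.
n=0: no move → L
n=1: no move → L
n=2: reaches L-position 1 → W
n=3: reaches L-position 1 → W
n=4: only reaches 2(W), 3(W), all W → L
n=5: reaches L-position 4 → W
n=6: reaches L-position 4 → W
n=7: only reaches 6(W), which is W → L
n=8: reaches L-position 4 → W
n=9: only reaches 3(W), 6(W), 8(W), all W → L
n=10: reaches L-position 9 → W
n=11: only reaches 10(W), which is W → L
n=12: reaches L-position 4 → W
n=13: only reaches 12(W), which is W → L
n=14: reaches L-position 7 → W
n=15: only reaches 5(W), 10(W), 12(W), 14(W), all W → L
n=16: reaches L-position 15 → W
n=17: only reaches 16(W), which is W → L
n=18: reaches L-position 9 → W
n=19: only reaches 18(W), which is W → L
n=20: reaches L-position 15 → W
n=21: reaches L-position 7 → W
n=22: reaches L-position 11 → W
The starting position 22 is W: Rosa should move to 11, handing over an L position.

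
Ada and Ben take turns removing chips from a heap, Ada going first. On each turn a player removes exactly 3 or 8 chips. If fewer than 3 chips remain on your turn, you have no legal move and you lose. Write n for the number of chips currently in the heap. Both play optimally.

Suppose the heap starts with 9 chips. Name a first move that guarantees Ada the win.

Label each position W (a win for the player to move) or L (a loss). A position with no legal move is L; any other position is W exactly when some move reaches an L, and L when every move reaches a W.
n=0: no move → L
n=1: no move → L
n=2: no move → L
n=3: can move to 0, which is L ⇒ W
n=4: can move to 1, which is L ⇒ W
n=5: can move to 2, which is L ⇒ W
n=6: the only move is to 3(W), a W ⇒ L
n=7: the only move is to 4(W), a W ⇒ L
n=8: can move to 0, which is L ⇒ W
n=9: can move to 6, which is L ⇒ W
From 9, the L positions reachable in one move are: 6, 1. Any move reaching one of these is winning.

Remove 3, leaving 6.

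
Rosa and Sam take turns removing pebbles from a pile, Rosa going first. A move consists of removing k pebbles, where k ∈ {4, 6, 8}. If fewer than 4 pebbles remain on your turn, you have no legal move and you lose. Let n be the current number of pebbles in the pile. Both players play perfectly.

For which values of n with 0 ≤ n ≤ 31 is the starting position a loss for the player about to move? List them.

0, 1, 2, 3, 12, 13, 14, 15, 24, 25, 26, 27

Use the standard recursion: the mover loses at a terminal position; elsewhere, the mover wins exactly when some move hands the opponent an L position.
n=0: no move → L
n=1: no move → L
n=2: no move → L
n=3: no move → L
n=4: can move to 0, which is L ⇒ W
n=5: can move to 1, which is L ⇒ W
n=6: can move to 2, which is L ⇒ W
n=7: can move to 3, which is L ⇒ W
n=8: can move to 2, which is L ⇒ W
n=9: can move to 3, which is L ⇒ W
n=10: can move to 2, which is L ⇒ W
n=11: can move to 3, which is L ⇒ W
n=12: moves to 8(W), 6(W), 4(W); every one is W ⇒ L
n=13: moves to 9(W), 7(W), 5(W); every one is W ⇒ L
n=14: moves to 10(W), 8(W), 6(W); every one is W ⇒ L
n=15: moves to 11(W), 9(W), 7(W); every one is W ⇒ L
n=16: can move to 12, which is L ⇒ W
n=17: can move to 13, which is L ⇒ W
n=18: can move to 14, which is L ⇒ W
n=19: can move to 15, which is L ⇒ W
n=20: can move to 14, which is L ⇒ W
n=21: can move to 15, which is L ⇒ W
n=22: can move to 14, which is L ⇒ W
n=23: can move to 15, which is L ⇒ W
n=24: moves to 20(W), 18(W), 16(W); every one is W ⇒ L
n=25: moves to 21(W), 19(W), 17(W); every one is W ⇒ L
n=26: moves to 22(W), 20(W), 18(W); every one is W ⇒ L
n=27: moves to 23(W), 21(W), 19(W); every one is W ⇒ L
n=28: can move to 24, which is L ⇒ W
n=29: can move to 25, which is L ⇒ W
n=30: can move to 26, which is L ⇒ W
n=31: can move to 27, which is L ⇒ W
Reading off the rows marked L gives the requested list; there are 12 such values of n.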